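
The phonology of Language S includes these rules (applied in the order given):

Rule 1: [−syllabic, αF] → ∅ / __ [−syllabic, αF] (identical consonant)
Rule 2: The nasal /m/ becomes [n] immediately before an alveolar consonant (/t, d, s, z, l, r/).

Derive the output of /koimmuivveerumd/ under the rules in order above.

Rule 1 (degemination): /mm/ is a geminate; the first /m/ deletes. /vv/ is a geminate; the first /v/ deletes. /koimmuivveerumd/ → koimuiveerumd.
Rule 2 (nasal place assimilation): /m/ precedes the alveolar consonant /d/, so it assimilates in place to [n]. /koimuiveerumd/ → koimuiveerund.

koimuiveerund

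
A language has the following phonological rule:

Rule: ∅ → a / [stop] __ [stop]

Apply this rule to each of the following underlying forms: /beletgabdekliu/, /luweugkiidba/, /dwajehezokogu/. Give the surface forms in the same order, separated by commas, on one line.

beletagabadekliu, luweugakiidaba, dwajehezokogu

/beletgabdekliu/: /t/ and /g/ form a stop–stop cluster, so [a] is inserted between them. /b/ and /d/ form a stop–stop cluster, so [a] is inserted between them. → [beletagabadekliu].
/luweugkiidba/: /g/ and /k/ form a stop–stop cluster, so [a] is inserted between them. /d/ and /b/ form a stop–stop cluster, so [a] is inserted between them. → [luweugakiidaba].
/dwajehezokogu/: the rule's environment is not met; surfaces unchanged as [dwajehezokogu].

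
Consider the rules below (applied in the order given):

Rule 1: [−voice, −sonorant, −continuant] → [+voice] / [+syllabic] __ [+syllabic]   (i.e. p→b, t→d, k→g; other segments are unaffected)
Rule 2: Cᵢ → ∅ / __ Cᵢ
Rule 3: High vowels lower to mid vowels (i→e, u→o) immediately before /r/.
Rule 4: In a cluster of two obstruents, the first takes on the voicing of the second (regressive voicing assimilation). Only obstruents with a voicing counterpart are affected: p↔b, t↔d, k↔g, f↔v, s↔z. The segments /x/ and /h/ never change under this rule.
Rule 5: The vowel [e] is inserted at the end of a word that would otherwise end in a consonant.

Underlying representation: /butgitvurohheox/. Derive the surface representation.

budgidvoroheoxe

Rule 1 (intervocalic voicing): no segment meets the environment; /butgitvurohheox/ is unchanged.
Rule 2 (degemination): /hh/ is a geminate; the first /h/ deletes. /butgitvurohheox/ → butgitvuroheox.
Rule 3 (pre-rhotic lowering): /u/ is a high vowel immediately before /r/, so it lowers to [o]. /butgitvuroheox/ → butgitvoroheox.
Rule 4 (regressive voicing assimilation): /t/ precedes the voiced obstruent /g/, so it voices to [d] by assimilation. /t/ precedes the voiced obstruent /v/, so it voices to [d] by assimilation. /butgitvoroheox/ → budgidvoroheox.
Rule 5 (final e-epenthesis): the form ends in the consonant /x/, so [e] is inserted word-finally. /budgidvoroheox/ → budgidvoroheoxe.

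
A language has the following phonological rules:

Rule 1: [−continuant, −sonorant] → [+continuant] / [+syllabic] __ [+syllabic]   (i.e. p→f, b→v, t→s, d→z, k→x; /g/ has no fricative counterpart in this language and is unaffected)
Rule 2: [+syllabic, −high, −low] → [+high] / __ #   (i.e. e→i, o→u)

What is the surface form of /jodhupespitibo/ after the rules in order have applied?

jodhufespisivu

Rule 1 (intervocalic spirantization): /p/ is a stop between vowels /u/ and /e/, so it spirantizes to the fricative [f]. /t/ is a stop between vowels /i/ and /i/, so it spirantizes to the fricative [s]. /b/ is a stop between vowels /i/ and /o/, so it spirantizes to the fricative [v]. /jodhupespitibo/ → jodhufespisivo.
Rule 2 (final vowel raising): /o/ is a mid vowel in word-final position, so it raises to [u]. /jodhufespisivo/ → jodhufespisivu.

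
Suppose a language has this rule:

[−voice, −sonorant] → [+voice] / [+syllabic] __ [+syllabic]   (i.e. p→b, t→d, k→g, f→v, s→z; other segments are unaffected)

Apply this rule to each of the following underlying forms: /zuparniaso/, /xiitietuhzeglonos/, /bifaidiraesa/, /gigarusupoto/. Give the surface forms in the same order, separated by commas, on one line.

/zuparniaso/: /p/ is a voiceless obstruent between vowels /u/ and /a/, so it voices to [b]. /s/ is a voiceless obstruent between vowels /a/ and /o/, so it voices to [z]. → [zubarniazo].
/xiitietuhzeglonos/: /t/ is a voiceless obstruent between vowels /i/ and /i/, so it voices to [d]. /t/ is a voiceless obstruent between vowels /e/ and /u/, so it voices to [d]. → [xiidieduhzeglonos].
/bifaidiraesa/: /f/ is a voiceless obstruent between vowels /i/ and /a/, so it voices to [v]. /s/ is a voiceless obstruent between vowels /e/ and /a/, so it voices to [z]. → [bivaidiraeza].
/gigarusupoto/: /s/ is a voiceless obstruent between vowels /u/ and /u/, so it voices to [z]. /p/ is a voiceless obstruent between vowels /u/ and /o/, so it voices to [b]. /t/ is a voiceless obstruent between vowels /o/ and /o/, so it voices to [d]. → [gigaruzubodo].

zubarniazo, xiidieduhzeglonos, bivaidiraeza, gigaruzubodo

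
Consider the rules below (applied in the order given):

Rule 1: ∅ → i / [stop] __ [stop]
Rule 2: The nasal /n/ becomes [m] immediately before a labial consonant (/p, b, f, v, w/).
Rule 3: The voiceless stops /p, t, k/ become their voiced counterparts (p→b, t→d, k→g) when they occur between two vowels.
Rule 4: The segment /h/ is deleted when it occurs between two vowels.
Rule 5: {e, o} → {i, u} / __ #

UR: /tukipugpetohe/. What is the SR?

Rule 1 (stop-cluster i-epenthesis): /g/ and /p/ form a stop–stop cluster, so [i] is inserted between them. /tukipugpetohe/ → tukipugipetohe.
Rule 2 (nasal place assimilation): no segment meets the environment; /tukipugipetohe/ is unchanged.
Rule 3 (intervocalic voicing): /k/ is a voiceless stop between vowels /u/ and /i/, so it voices to [g]. /p/ is a voiceless stop between vowels /i/ and /u/, so it voices to [b]. /p/ is a voiceless stop between vowels /i/ and /e/, so it voices to [b]. /t/ is a voiceless stop between vowels /e/ and /o/, so it voices to [d]. /tukipugipetohe/ → tugibugibedohe.
Rule 4 (intervocalic h-deletion): /h/ occurs between vowels /o/ and /e/, so it deletes. /tugibugibedohe/ → tugibugibedoe.
Rule 5 (final vowel raising): /e/ is a mid vowel in word-final position, so it raises to [i]. /tugibugibedoe/ → tugibugibedoi.

tugibugibedoi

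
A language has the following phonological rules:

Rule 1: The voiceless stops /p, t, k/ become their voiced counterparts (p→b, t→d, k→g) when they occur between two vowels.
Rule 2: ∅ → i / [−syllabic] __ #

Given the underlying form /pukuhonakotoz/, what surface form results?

Rule 1 (intervocalic voicing): /k/ is a voiceless stop between vowels /u/ and /u/, so it voices to [g]. /k/ is a voiceless stop between vowels /a/ and /o/, so it voices to [g]. /t/ is a voiceless stop between vowels /o/ and /o/, so it voices to [d]. /pukuhonakotoz/ → puguhonagodoz.
Rule 2 (final i-epenthesis): the form ends in the consonant /z/, so [i] is inserted word-finally. /puguhonagodoz/ → puguhonagodozi.

puguhonagodozi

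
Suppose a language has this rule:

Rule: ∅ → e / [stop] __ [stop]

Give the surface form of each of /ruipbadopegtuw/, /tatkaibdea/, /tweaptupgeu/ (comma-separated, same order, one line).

ruipebadopegetuw, tatekaibedea, tweapetupegeu

/ruipbadopegtuw/: /p/ and /b/ form a stop–stop cluster, so [e] is inserted between them. /g/ and /t/ form a stop–stop cluster, so [e] is inserted between them. → [ruipebadopegetuw].
/tatkaibdea/: /t/ and /k/ form a stop–stop cluster, so [e] is inserted between them. /b/ and /d/ form a stop–stop cluster, so [e] is inserted between them. → [tatekaibedea].
/tweaptupgeu/: /p/ and /t/ form a stop–stop cluster, so [e] is inserted between them. /p/ and /g/ form a stop–stop cluster, so [e] is inserted between them. → [tweapetupegeu].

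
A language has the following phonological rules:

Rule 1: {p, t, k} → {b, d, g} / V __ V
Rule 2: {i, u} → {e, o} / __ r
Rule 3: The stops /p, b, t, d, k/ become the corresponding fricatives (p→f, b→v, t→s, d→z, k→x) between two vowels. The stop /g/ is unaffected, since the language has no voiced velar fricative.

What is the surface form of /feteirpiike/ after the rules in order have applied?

fezeerpiige

Rule 1 (intervocalic voicing): /t/ is a voiceless stop between vowels /e/ and /e/, so it voices to [d]. /k/ is a voiceless stop between vowels /i/ and /e/, so it voices to [g]. /feteirpiike/ → fedeirpiige.
Rule 2 (pre-rhotic lowering): /i/ is a high vowel immediately before /r/, so it lowers to [e]. /fedeirpiige/ → fedeerpiige.
Rule 3 (intervocalic spirantization): /d/ is a stop between vowels /e/ and /e/, so it spirantizes to the fricative [z]. /fedeerpiige/ → fezeerpiige.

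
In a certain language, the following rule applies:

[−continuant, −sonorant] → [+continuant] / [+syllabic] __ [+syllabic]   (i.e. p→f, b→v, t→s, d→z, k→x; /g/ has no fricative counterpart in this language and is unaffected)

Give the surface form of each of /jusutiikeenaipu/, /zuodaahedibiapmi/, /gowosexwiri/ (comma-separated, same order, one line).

jususiixeenaifu, zuozaaheziviapmi, gowosexwiri

/jusutiikeenaipu/: /t/ is a stop between vowels /u/ and /i/, so it spirantizes to the fricative [s]. /k/ is a stop between vowels /i/ and /e/, so it spirantizes to the fricative [x]. /p/ is a stop between vowels /i/ and /u/, so it spirantizes to the fricative [f]. → [jususiixeenaifu].
/zuodaahedibiapmi/: /d/ is a stop between vowels /o/ and /a/, so it spirantizes to the fricative [z]. /d/ is a stop between vowels /e/ and /i/, so it spirantizes to the fricative [z]. /b/ is a stop between vowels /i/ and /i/, so it spirantizes to the fricative [v]. → [zuozaaheziviapmi].
/gowosexwiri/: the rule's environment is not met; surfaces unchanged as [gowosexwiri].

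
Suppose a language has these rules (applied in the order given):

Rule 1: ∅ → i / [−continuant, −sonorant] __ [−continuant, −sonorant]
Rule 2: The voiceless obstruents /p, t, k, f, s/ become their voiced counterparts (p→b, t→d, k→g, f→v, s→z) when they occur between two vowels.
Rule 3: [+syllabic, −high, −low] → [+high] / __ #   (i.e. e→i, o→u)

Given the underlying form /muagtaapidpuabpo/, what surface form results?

muagidaabidibuabibu

Rule 1 (stop-cluster i-epenthesis): /g/ and /t/ form a stop–stop cluster, so [i] is inserted between them. /d/ and /p/ form a stop–stop cluster, so [i] is inserted between them. /b/ and /p/ form a stop–stop cluster, so [i] is inserted between them. /muagtaapidpuabpo/ → muagitaapidipuabipo.
Rule 2 (intervocalic voicing): /t/ is a voiceless obstruent between vowels /i/ and /a/, so it voices to [d]. /p/ is a voiceless obstruent between vowels /a/ and /i/, so it voices to [b]. /p/ is a voiceless obstruent between vowels /i/ and /u/, so it voices to [b]. /p/ is a voiceless obstruent between vowels /i/ and /o/, so it voices to [b]. /muagitaapidipuabipo/ → muagidaabidibuabibo.
Rule 3 (final vowel raising): /o/ is a mid vowel in word-final position, so it raises to [u]. /muagidaabidibuabibo/ → muagidaabidibuabibu.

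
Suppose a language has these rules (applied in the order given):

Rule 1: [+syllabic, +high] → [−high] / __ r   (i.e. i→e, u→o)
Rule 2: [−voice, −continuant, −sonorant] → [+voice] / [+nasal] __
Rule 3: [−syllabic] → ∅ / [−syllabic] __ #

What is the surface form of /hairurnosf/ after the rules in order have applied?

haerornos

Rule 1 (pre-rhotic lowering): /i/ is a high vowel immediately before /r/, so it lowers to [e]. /u/ is a high vowel immediately before /r/, so it lowers to [o]. /hairurnosf/ → haerornosf.
Rule 2 (post-nasal voicing): no segment meets the environment; /haerornosf/ is unchanged.
Rule 3 (final cluster simplification): /f/ is the second consonant of a word-final cluster /sf/, so it deletes. /haerornosf/ → haerornos.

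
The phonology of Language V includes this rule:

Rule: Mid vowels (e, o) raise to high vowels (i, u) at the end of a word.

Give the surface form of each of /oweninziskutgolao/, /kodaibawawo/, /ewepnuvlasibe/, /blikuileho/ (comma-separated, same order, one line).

/oweninziskutgolao/: /o/ is a mid vowel in word-final position, so it raises to [u]. → [oweninziskutgolau].
/kodaibawawo/: /o/ is a mid vowel in word-final position, so it raises to [u]. → [kodaibawawu].
/ewepnuvlasibe/: /e/ is a mid vowel in word-final position, so it raises to [i]. → [ewepnuvlasibi].
/blikuileho/: /o/ is a mid vowel in word-final position, so it raises to [u]. → [blikuilehu].

oweninziskutgolau, kodaibawawu, ewepnuvlasibi, blikuilehu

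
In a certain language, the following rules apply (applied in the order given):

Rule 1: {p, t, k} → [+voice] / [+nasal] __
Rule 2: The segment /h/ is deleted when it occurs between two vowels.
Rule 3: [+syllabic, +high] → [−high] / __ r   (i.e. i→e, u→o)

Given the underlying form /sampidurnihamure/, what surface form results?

Rule 1 (post-nasal voicing): /p/ is a voiceless stop immediately after the nasal /m/, so it voices to [b]. /sampidurnihamure/ → sambidurnihamure.
Rule 2 (intervocalic h-deletion): /h/ occurs between vowels /i/ and /a/, so it deletes. /sambidurnihamure/ → sambidurniamure.
Rule 3 (pre-rhotic lowering): /u/ is a high vowel immediately before /r/, so it lowers to [o]. /u/ is a high vowel immediately before /r/, so it lowers to [o]. /sambidurniamure/ → sambidorniamore.

sambidorniamore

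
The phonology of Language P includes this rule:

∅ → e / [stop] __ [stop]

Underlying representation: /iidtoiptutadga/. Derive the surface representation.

/d/ and /t/ form a stop–stop cluster, so [e] is inserted between them.
/p/ and /t/ form a stop–stop cluster, so [e] is inserted between them.
/d/ and /g/ form a stop–stop cluster, so [e] is inserted between them.
Surface form: [iidetoipetutadega].

iidetoipetutadega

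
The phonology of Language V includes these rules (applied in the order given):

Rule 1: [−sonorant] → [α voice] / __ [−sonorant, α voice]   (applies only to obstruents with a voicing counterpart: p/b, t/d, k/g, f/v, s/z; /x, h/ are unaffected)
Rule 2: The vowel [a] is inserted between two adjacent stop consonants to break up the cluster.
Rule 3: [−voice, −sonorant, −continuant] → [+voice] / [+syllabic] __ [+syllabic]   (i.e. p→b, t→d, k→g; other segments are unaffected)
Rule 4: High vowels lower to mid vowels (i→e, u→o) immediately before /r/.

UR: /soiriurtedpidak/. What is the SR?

Rule 1 (regressive voicing assimilation): /d/ precedes the voiceless obstruent /p/, so it devoices to [t] by assimilation. /soiriurtedpidak/ → soiriurtetpidak.
Rule 2 (stop-cluster a-epenthesis): /t/ and /p/ form a stop–stop cluster, so [a] is inserted between them. /soiriurtetpidak/ → soiriurtetapidak.
Rule 3 (intervocalic voicing): /t/ is a voiceless stop between vowels /e/ and /a/, so it voices to [d]. /p/ is a voiceless stop between vowels /a/ and /i/, so it voices to [b]. /soiriurtetapidak/ → soiriurtedabidak.
Rule 4 (pre-rhotic lowering): /i/ is a high vowel immediately before /r/, so it lowers to [e]. /u/ is a high vowel immediately before /r/, so it lowers to [o]. /soiriurtedabidak/ → soeriortedabidak.

soeriortedabidak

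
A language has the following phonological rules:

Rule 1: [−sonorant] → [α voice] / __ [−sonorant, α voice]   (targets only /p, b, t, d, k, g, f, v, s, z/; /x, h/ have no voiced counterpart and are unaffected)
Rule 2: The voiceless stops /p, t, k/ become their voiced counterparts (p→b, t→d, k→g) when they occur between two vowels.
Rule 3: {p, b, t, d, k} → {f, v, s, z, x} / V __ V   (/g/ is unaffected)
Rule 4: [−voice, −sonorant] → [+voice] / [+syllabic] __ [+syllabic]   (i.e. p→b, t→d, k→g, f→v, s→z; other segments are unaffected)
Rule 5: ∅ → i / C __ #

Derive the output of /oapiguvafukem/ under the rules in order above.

oaviguvavugemi

Rule 1 (regressive voicing assimilation): no segment meets the environment; /oapiguvafukem/ is unchanged.
Rule 2 (intervocalic voicing): /p/ is a voiceless stop between vowels /a/ and /i/, so it voices to [b]. /k/ is a voiceless stop between vowels /u/ and /e/, so it voices to [g]. /oapiguvafukem/ → oabiguvafugem.
Rule 3 (intervocalic spirantization): /b/ is a stop between vowels /a/ and /i/, so it spirantizes to the fricative [v]. /oabiguvafugem/ → oaviguvafugem.
Rule 4 (intervocalic voicing): /f/ is a voiceless obstruent between vowels /a/ and /u/, so it voices to [v]. /oaviguvafugem/ → oaviguvavugem.
Rule 5 (final i-epenthesis): the form ends in the consonant /m/, so [i] is inserted word-finally. /oaviguvavugem/ → oaviguvavugemi.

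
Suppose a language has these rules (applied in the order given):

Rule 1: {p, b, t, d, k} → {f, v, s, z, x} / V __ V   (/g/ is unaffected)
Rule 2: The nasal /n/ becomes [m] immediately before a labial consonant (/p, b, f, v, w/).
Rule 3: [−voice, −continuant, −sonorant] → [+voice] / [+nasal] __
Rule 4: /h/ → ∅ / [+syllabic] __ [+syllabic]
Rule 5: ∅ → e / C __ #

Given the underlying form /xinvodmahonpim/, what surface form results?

Rule 1 (intervocalic spirantization): no segment meets the environment; /xinvodmahonpim/ is unchanged.
Rule 2 (nasal place assimilation): /n/ precedes the labial consonant /v/, so it assimilates in place to [m]. /n/ precedes the labial consonant /p/, so it assimilates in place to [m]. /xinvodmahonpim/ → ximvodmahompim.
Rule 3 (post-nasal voicing): /p/ is a voiceless stop immediately after the nasal /m/, so it voices to [b]. /ximvodmahompim/ → ximvodmahombim.
Rule 4 (intervocalic h-deletion): /h/ occurs between vowels /a/ and /o/, so it deletes. /ximvodmahombim/ → ximvodmaombim.
Rule 5 (final e-epenthesis): the form ends in the consonant /m/, so [e] is inserted word-finally. /ximvodmaombim/ → ximvodmaombime.

ximvodmaombime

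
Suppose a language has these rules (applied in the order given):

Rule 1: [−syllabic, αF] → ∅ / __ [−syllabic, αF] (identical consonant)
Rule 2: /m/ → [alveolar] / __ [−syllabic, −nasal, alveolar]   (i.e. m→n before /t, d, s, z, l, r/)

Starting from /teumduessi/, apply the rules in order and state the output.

teunduesi

Rule 1 (degemination): /ss/ is a geminate; the first /s/ deletes. /teumduessi/ → teumduesi.
Rule 2 (nasal place assimilation): /m/ precedes the alveolar consonant /d/, so it assimilates in place to [n]. /teumduesi/ → teunduesi.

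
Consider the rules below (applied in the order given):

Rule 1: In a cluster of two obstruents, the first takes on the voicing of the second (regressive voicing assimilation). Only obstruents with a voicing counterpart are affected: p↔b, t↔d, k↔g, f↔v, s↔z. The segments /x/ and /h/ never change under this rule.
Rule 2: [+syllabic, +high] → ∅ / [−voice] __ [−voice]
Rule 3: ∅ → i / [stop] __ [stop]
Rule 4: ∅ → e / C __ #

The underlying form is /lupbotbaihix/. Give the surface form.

lubibodibaihxe

Rule 1 (regressive voicing assimilation): /p/ precedes the voiced obstruent /b/, so it voices to [b] by assimilation. /t/ precedes the voiced obstruent /b/, so it voices to [d] by assimilation. /lupbotbaihix/ → lubbodbaihix.
Rule 2 (high vowel syncope): /i/ is a high vowel flanked by voiceless consonants /h/ and /x/, so it deletes. /lubbodbaihix/ → lubbodbaihx.
Rule 3 (stop-cluster i-epenthesis): /b/ and /b/ form a stop–stop cluster, so [i] is inserted between them. /d/ and /b/ form a stop–stop cluster, so [i] is inserted between them. /lubbodbaihx/ → lubibodibaihx.
Rule 4 (final e-epenthesis): the form ends in the consonant /x/, so [e] is inserted word-finally. /lubibodibaihx/ → lubibodibaihxe.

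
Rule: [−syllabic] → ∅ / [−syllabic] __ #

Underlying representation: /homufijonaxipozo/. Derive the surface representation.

homufijonaxipozo

No segment of /homufijonaxipozo/ meets the structural description of the rule, so the form surfaces unchanged.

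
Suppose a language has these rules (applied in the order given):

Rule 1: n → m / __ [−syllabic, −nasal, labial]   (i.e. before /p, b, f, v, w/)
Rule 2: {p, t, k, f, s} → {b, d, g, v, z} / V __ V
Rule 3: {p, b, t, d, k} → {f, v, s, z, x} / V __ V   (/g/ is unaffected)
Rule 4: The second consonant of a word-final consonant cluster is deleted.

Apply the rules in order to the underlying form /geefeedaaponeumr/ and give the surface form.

geeveezaavoneum

Rule 1 (nasal place assimilation): no segment meets the environment; /geefeedaaponeumr/ is unchanged.
Rule 2 (intervocalic voicing): /f/ is a voiceless obstruent between vowels /e/ and /e/, so it voices to [v]. /p/ is a voiceless obstruent between vowels /a/ and /o/, so it voices to [b]. /geefeedaaponeumr/ → geeveedaaboneumr.
Rule 3 (intervocalic spirantization): /d/ is a stop between vowels /e/ and /a/, so it spirantizes to the fricative [z]. /b/ is a stop between vowels /a/ and /o/, so it spirantizes to the fricative [v]. /geeveedaaboneumr/ → geeveezaavoneumr.
Rule 4 (final cluster simplification): /r/ is the second consonant of a word-final cluster /mr/, so it deletes. /geeveezaavoneumr/ → geeveezaavoneum.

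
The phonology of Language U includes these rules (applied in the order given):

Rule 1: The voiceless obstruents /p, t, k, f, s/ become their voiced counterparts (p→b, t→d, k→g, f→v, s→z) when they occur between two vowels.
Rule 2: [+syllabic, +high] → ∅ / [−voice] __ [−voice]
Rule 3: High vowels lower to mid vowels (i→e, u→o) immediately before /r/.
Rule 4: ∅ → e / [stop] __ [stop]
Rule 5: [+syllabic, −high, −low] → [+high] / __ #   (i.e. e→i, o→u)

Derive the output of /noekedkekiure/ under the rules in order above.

noegedekegiori

Rule 1 (intervocalic voicing): /k/ is a voiceless obstruent between vowels /e/ and /e/, so it voices to [g]. /k/ is a voiceless obstruent between vowels /e/ and /i/, so it voices to [g]. /noekedkekiure/ → noegedkegiure.
Rule 2 (high vowel syncope): no segment meets the environment; /noegedkegiure/ is unchanged.
Rule 3 (pre-rhotic lowering): /u/ is a high vowel immediately before /r/, so it lowers to [o]. /noegedkegiure/ → noegedkegiore.
Rule 4 (stop-cluster e-epenthesis): /d/ and /k/ form a stop–stop cluster, so [e] is inserted between them. /noegedkegiore/ → noegedekegiore.
Rule 5 (final vowel raising): /e/ is a mid vowel in word-final position, so it raises to [i]. /noegedekegiore/ → noegedekegiori.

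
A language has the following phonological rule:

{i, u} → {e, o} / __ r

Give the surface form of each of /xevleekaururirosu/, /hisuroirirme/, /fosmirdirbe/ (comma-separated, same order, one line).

xevleekaororerosu, hisoroererme, fosmerderbe

/xevleekaururirosu/: /u/ is a high vowel immediately before /r/, so it lowers to [o]. /u/ is a high vowel immediately before /r/, so it lowers to [o]. /i/ is a high vowel immediately before /r/, so it lowers to [e]. → [xevleekaororerosu].
/hisuroirirme/: /u/ is a high vowel immediately before /r/, so it lowers to [o]. /i/ is a high vowel immediately before /r/, so it lowers to [e]. /i/ is a high vowel immediately before /r/, so it lowers to [e]. → [hisoroererme].
/fosmirdirbe/: /i/ is a high vowel immediately before /r/, so it lowers to [e]. /i/ is a high vowel immediately before /r/, so it lowers to [e]. → [fosmerderbe].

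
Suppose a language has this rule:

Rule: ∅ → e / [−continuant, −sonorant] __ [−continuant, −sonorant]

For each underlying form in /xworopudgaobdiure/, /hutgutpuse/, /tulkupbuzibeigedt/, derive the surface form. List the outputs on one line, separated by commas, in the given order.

/xworopudgaobdiure/: /d/ and /g/ form a stop–stop cluster, so [e] is inserted between them. /b/ and /d/ form a stop–stop cluster, so [e] is inserted between them. → [xworopudegaobediure].
/hutgutpuse/: /t/ and /g/ form a stop–stop cluster, so [e] is inserted between them. /t/ and /p/ form a stop–stop cluster, so [e] is inserted between them. → [hutegutepuse].
/tulkupbuzibeigedt/: /p/ and /b/ form a stop–stop cluster, so [e] is inserted between them. /d/ and /t/ form a stop–stop cluster, so [e] is inserted between them. → [tulkupebuzibeigedet].

xworopudegaobediure, hutegutepuse, tulkupebuzibeigedet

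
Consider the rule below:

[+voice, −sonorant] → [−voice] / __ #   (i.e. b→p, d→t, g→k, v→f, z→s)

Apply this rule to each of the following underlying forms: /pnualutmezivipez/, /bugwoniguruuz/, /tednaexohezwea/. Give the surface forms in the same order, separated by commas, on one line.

pnualutmezivipes, bugwoniguruus, tednaexohezwea

/pnualutmezivipez/: /z/ is a voiced obstruent in word-final position, so it devoices to [s]. → [pnualutmezivipes].
/bugwoniguruuz/: /z/ is a voiced obstruent in word-final position, so it devoices to [s]. → [bugwoniguruus].
/tednaexohezwea/: the rule's environment is not met; surfaces unchanged as [tednaexohezwea].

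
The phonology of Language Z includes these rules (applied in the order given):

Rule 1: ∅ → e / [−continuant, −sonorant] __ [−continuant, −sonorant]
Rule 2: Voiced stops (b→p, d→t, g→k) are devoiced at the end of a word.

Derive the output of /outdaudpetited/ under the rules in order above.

outedaudepetitet

Rule 1 (stop-cluster e-epenthesis): /t/ and /d/ form a stop–stop cluster, so [e] is inserted between them. /d/ and /p/ form a stop–stop cluster, so [e] is inserted between them. /outdaudpetited/ → outedaudepetited.
Rule 2 (final devoicing): /d/ is a voiced stop in word-final position, so it devoices to [t]. /outedaudepetited/ → outedaudepetitet.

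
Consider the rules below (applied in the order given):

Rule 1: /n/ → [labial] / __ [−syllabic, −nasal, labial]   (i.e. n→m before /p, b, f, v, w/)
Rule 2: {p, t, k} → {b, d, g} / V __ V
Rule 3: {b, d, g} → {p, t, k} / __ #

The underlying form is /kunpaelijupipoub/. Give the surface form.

kumpaelijubiboup

Rule 1 (nasal place assimilation): /n/ precedes the labial consonant /p/, so it assimilates in place to [m]. /kunpaelijupipoub/ → kumpaelijupipoub.
Rule 2 (intervocalic voicing): /p/ is a voiceless stop between vowels /u/ and /i/, so it voices to [b]. /p/ is a voiceless stop between vowels /i/ and /o/, so it voices to [b]. /kumpaelijupipoub/ → kumpaelijubiboub.
Rule 3 (final devoicing): /b/ is a voiced stop in word-final position, so it devoices to [p]. /kumpaelijubiboub/ → kumpaelijubiboup.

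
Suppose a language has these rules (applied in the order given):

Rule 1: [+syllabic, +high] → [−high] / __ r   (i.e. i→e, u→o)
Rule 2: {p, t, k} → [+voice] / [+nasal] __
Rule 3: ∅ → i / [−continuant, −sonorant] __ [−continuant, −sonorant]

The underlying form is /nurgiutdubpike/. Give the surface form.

Rule 1 (pre-rhotic lowering): /u/ is a high vowel immediately before /r/, so it lowers to [o]. /nurgiutdubpike/ → norgiutdubpike.
Rule 2 (post-nasal voicing): no segment meets the environment; /norgiutdubpike/ is unchanged.
Rule 3 (stop-cluster i-epenthesis): /t/ and /d/ form a stop–stop cluster, so [i] is inserted between them. /b/ and /p/ form a stop–stop cluster, so [i] is inserted between them. /norgiutdubpike/ → norgiutidubipike.

norgiutidubipike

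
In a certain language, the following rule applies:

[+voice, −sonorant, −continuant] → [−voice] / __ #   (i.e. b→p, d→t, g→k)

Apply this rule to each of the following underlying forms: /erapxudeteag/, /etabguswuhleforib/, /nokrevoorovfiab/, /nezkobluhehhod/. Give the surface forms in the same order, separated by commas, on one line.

/erapxudeteag/: /g/ is a voiced stop in word-final position, so it devoices to [k]. → [erapxudeteak].
/etabguswuhleforib/: /b/ is a voiced stop in word-final position, so it devoices to [p]. → [etabguswuhleforip].
/nokrevoorovfiab/: /b/ is a voiced stop in word-final position, so it devoices to [p]. → [nokrevoorovfiap].
/nezkobluhehhod/: /d/ is a voiced stop in word-final position, so it devoices to [t]. → [nezkobluhehhot].

erapxudeteak, etabguswuhleforip, nokrevoorovfiap, nezkobluhehhot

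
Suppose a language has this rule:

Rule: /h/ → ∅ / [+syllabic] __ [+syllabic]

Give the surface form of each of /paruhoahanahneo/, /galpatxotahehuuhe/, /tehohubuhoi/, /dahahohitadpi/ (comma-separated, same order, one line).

/paruhoahanahneo/: /h/ occurs between vowels /u/ and /o/, so it deletes. /h/ occurs between vowels /a/ and /a/, so it deletes. → [paruoaanahneo].
/galpatxotahehuuhe/: /h/ occurs between vowels /a/ and /e/, so it deletes. /h/ occurs between vowels /e/ and /u/, so it deletes. /h/ occurs between vowels /u/ and /e/, so it deletes. → [galpatxotaeuue].
/tehohubuhoi/: /h/ occurs between vowels /e/ and /o/, so it deletes. /h/ occurs between vowels /o/ and /u/, so it deletes. /h/ occurs between vowels /u/ and /o/, so it deletes. → [teoubuoi].
/dahahohitadpi/: /h/ occurs between vowels /a/ and /a/, so it deletes. /h/ occurs between vowels /a/ and /o/, so it deletes. /h/ occurs between vowels /o/ and /i/, so it deletes. → [daaoitadpi].

paruoaanahneo, galpatxotaeuue, teoubuoi, daaoitadpi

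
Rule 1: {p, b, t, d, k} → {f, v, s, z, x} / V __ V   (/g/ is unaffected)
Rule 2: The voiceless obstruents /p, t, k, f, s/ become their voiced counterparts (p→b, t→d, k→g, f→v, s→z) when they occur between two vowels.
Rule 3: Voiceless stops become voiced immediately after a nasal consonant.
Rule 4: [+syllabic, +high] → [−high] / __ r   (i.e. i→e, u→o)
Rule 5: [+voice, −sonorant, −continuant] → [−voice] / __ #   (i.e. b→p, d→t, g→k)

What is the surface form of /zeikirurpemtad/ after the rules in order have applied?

Rule 1 (intervocalic spirantization): /k/ is a stop between vowels /i/ and /i/, so it spirantizes to the fricative [x]. /zeikirurpemtad/ → zeixirurpemtad.
Rule 2 (intervocalic voicing): no segment meets the environment; /zeixirurpemtad/ is unchanged.
Rule 3 (post-nasal voicing): /t/ is a voiceless stop immediately after the nasal /m/, so it voices to [d]. /zeixirurpemtad/ → zeixirurpemdad.
Rule 4 (pre-rhotic lowering): /i/ is a high vowel immediately before /r/, so it lowers to [e]. /u/ is a high vowel immediately before /r/, so it lowers to [o]. /zeixirurpemdad/ → zeixerorpemdad.
Rule 5 (final devoicing): /d/ is a voiced stop in word-final position, so it devoices to [t]. /zeixerorpemdad/ → zeixerorpemdat.

zeixerorpemdat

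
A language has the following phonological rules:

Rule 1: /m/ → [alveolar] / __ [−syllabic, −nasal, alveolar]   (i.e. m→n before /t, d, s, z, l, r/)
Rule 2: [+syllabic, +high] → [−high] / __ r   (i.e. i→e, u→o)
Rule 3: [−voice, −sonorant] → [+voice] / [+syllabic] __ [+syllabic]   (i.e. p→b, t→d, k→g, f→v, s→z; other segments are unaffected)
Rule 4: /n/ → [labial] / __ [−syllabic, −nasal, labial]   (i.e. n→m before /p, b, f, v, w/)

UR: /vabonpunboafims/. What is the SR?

Rule 1 (nasal place assimilation): /m/ precedes the alveolar consonant /s/, so it assimilates in place to [n]. /vabonpunboafims/ → vabonpunboafins.
Rule 2 (pre-rhotic lowering): no segment meets the environment; /vabonpunboafins/ is unchanged.
Rule 3 (intervocalic voicing): /f/ is a voiceless obstruent between vowels /a/ and /i/, so it voices to [v]. /vabonpunboafins/ → vabonpunboavins.
Rule 4 (nasal place assimilation): /n/ precedes the labial consonant /p/, so it assimilates in place to [m]. /n/ precedes the labial consonant /b/, so it assimilates in place to [m]. /vabonpunboavins/ → vabompumboavins.

vabompumboavins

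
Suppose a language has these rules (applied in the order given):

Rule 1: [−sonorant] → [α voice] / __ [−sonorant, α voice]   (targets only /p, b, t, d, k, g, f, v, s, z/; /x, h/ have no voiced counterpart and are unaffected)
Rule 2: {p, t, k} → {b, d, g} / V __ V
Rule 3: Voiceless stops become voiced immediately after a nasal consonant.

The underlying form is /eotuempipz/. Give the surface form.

eoduembibz

Rule 1 (regressive voicing assimilation): /p/ precedes the voiced obstruent /z/, so it voices to [b] by assimilation. /eotuempipz/ → eotuempibz.
Rule 2 (intervocalic voicing): /t/ is a voiceless stop between vowels /o/ and /u/, so it voices to [d]. /eotuempibz/ → eoduempibz.
Rule 3 (post-nasal voicing): /p/ is a voiceless stop immediately after the nasal /m/, so it voices to [b]. /eoduempibz/ → eoduembibz.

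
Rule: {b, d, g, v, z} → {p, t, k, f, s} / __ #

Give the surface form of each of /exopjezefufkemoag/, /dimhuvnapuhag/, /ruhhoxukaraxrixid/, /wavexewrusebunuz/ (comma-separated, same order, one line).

exopjezefufkemoak, dimhuvnapuhak, ruhhoxukaraxrixit, wavexewrusebunus

/exopjezefufkemoag/: /g/ is a voiced obstruent in word-final position, so it devoices to [k]. → [exopjezefufkemoak].
/dimhuvnapuhag/: /g/ is a voiced obstruent in word-final position, so it devoices to [k]. → [dimhuvnapuhak].
/ruhhoxukaraxrixid/: /d/ is a voiced obstruent in word-final position, so it devoices to [t]. → [ruhhoxukaraxrixit].
/wavexewrusebunuz/: /z/ is a voiced obstruent in word-final position, so it devoices to [s]. → [wavexewrusebunus].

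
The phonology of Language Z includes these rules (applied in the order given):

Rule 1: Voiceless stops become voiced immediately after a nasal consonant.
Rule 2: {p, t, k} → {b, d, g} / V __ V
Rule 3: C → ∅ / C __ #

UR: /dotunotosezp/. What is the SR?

Rule 1 (post-nasal voicing): no segment meets the environment; /dotunotosezp/ is unchanged.
Rule 2 (intervocalic voicing): /t/ is a voiceless stop between vowels /o/ and /u/, so it voices to [d]. /t/ is a voiceless stop between vowels /o/ and /o/, so it voices to [d]. /dotunotosezp/ → dodunodosezp.
Rule 3 (final cluster simplification): /p/ is the second consonant of a word-final cluster /zp/, so it deletes. /dodunodosezp/ → dodunodosez.

dodunodosez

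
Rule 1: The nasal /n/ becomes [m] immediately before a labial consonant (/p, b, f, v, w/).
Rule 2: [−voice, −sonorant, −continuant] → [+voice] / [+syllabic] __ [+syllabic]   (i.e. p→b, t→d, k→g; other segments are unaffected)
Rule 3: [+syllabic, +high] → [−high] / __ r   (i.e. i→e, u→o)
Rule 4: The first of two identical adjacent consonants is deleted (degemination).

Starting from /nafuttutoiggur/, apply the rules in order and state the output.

nafutudoigor

Rule 1 (nasal place assimilation): no segment meets the environment; /nafuttutoiggur/ is unchanged.
Rule 2 (intervocalic voicing): /t/ is a voiceless stop between vowels /u/ and /o/, so it voices to [d]. /nafuttutoiggur/ → nafuttudoiggur.
Rule 3 (pre-rhotic lowering): /u/ is a high vowel immediately before /r/, so it lowers to [o]. /nafuttudoiggur/ → nafuttudoiggor.
Rule 4 (degemination): /tt/ is a geminate; the first /t/ deletes. /gg/ is a geminate; the first /g/ deletes. /nafuttudoiggor/ → nafutudoigor.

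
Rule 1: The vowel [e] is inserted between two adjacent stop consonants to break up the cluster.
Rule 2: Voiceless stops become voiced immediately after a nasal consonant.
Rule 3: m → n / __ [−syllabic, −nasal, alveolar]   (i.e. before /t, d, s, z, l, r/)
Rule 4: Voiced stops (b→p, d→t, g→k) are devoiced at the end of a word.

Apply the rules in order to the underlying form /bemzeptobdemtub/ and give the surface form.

benzepetobedendup

Rule 1 (stop-cluster e-epenthesis): /p/ and /t/ form a stop–stop cluster, so [e] is inserted between them. /b/ and /d/ form a stop–stop cluster, so [e] is inserted between them. /bemzeptobdemtub/ → bemzepetobedemtub.
Rule 2 (post-nasal voicing): /t/ is a voiceless stop immediately after the nasal /m/, so it voices to [d]. /bemzepetobedemtub/ → bemzepetobedemdub.
Rule 3 (nasal place assimilation): /m/ precedes the alveolar consonant /z/, so it assimilates in place to [n]. /m/ precedes the alveolar consonant /d/, so it assimilates in place to [n]. /bemzepetobedemdub/ → benzepetobedendub.
Rule 4 (final devoicing): /b/ is a voiced stop in word-final position, so it devoices to [p]. /benzepetobedendub/ → benzepetobedendup.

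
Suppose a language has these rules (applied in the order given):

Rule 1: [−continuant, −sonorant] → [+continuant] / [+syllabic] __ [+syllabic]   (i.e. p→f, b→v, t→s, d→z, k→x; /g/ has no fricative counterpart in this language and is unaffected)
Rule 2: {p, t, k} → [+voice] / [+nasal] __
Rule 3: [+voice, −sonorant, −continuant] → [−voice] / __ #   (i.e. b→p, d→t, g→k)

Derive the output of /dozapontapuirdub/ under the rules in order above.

dozafondafuirdup

Rule 1 (intervocalic spirantization): /p/ is a stop between vowels /a/ and /o/, so it spirantizes to the fricative [f]. /p/ is a stop between vowels /a/ and /u/, so it spirantizes to the fricative [f]. /dozapontapuirdub/ → dozafontafuirdub.
Rule 2 (post-nasal voicing): /t/ is a voiceless stop immediately after the nasal /n/, so it voices to [d]. /dozafontafuirdub/ → dozafondafuirdub.
Rule 3 (final devoicing): /b/ is a voiced stop in word-final position, so it devoices to [p]. /dozafondafuirdub/ → dozafondafuirdup.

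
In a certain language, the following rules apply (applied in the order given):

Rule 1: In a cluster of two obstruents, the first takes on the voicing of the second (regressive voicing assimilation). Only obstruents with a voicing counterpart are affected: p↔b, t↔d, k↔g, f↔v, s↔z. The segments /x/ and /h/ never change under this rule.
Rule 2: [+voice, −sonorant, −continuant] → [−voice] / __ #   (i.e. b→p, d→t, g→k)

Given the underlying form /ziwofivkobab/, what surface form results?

ziwofifkobap

Rule 1 (regressive voicing assimilation): /v/ precedes the voiceless obstruent /k/, so it devoices to [f] by assimilation. /ziwofivkobab/ → ziwofifkobab.
Rule 2 (final devoicing): /b/ is a voiced stop in word-final position, so it devoices to [p]. /ziwofifkobab/ → ziwofifkobap.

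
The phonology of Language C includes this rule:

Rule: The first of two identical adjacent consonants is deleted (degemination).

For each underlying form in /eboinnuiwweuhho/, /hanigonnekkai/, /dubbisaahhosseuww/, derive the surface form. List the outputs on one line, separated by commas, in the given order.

eboinuiweuho, hanigonekai, dubisaahoseuw

/eboinnuiwweuhho/: /nn/ is a geminate; the first /n/ deletes. /ww/ is a geminate; the first /w/ deletes. /hh/ is a geminate; the first /h/ deletes. → [eboinuiweuho].
/hanigonnekkai/: /nn/ is a geminate; the first /n/ deletes. /kk/ is a geminate; the first /k/ deletes. → [hanigonekai].
/dubbisaahhosseuww/: /bb/ is a geminate; the first /b/ deletes. /hh/ is a geminate; the first /h/ deletes. /ss/ is a geminate; the first /s/ deletes. /ww/ is a geminate; the first /w/ deletes. → [dubisaahoseuw].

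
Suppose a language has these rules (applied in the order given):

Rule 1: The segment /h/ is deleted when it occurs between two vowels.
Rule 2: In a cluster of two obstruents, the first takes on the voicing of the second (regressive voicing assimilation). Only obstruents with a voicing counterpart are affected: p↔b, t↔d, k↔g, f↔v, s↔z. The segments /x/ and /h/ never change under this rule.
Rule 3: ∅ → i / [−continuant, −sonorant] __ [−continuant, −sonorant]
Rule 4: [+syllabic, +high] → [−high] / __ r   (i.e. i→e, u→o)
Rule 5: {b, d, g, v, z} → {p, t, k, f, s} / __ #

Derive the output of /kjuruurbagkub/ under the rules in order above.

kjoruorbakikup

Rule 1 (intervocalic h-deletion): no segment meets the environment; /kjuruurbagkub/ is unchanged.
Rule 2 (regressive voicing assimilation): /g/ precedes the voiceless obstruent /k/, so it devoices to [k] by assimilation. /kjuruurbagkub/ → kjuruurbakkub.
Rule 3 (stop-cluster i-epenthesis): /k/ and /k/ form a stop–stop cluster, so [i] is inserted between them. /kjuruurbakkub/ → kjuruurbakikub.
Rule 4 (pre-rhotic lowering): /u/ is a high vowel immediately before /r/, so it lowers to [o]. /u/ is a high vowel immediately before /r/, so it lowers to [o]. /kjuruurbakikub/ → kjoruorbakikub.
Rule 5 (final devoicing): /b/ is a voiced obstruent in word-final position, so it devoices to [p]. /kjoruorbakikub/ → kjoruorbakikup.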